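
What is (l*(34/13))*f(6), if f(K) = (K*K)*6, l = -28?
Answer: -205632/13 ≈ -15818.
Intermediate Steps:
f(K) = 6*K**2 (f(K) = K**2*6 = 6*K**2)
(l*(34/13))*f(6) = (-952/13)*(6*6**2) = (-952/13)*(6*36) = -28*34/13*216 = -952/13*216 = -205632/13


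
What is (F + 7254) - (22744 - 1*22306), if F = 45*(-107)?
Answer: 2001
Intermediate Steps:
F = -4815
(F + 7254) - (22744 - 1*22306) = (-4815 + 7254) - (22744 - 1*22306) = 2439 - (22744 - 22306) = 2439 - 1*438 = 2439 - 438 = 2001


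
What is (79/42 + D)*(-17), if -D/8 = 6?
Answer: 32929/42 ≈ 784.02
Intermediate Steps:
D = -48 (D = -8*6 = -48)
(79/42 + D)*(-17) = (79/42 - 48)*(-17) = -1937/42*(-17) = 32929/42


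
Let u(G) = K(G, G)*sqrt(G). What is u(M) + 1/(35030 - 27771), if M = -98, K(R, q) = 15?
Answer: 1/7259 + 105*I*sqrt(2) ≈ 0.00013776 + 148.49*I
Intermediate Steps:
u(G) = 15*sqrt(G)
u(M) + 1/(35030 - 27771) = 15*sqrt(-98) + 1/(35030 - 27771) = 15*(7*I*sqrt(2)) + 1/7259 = 105*I*sqrt(2) + 1/7259 = 1/7259 + 105*I*sqrt(2)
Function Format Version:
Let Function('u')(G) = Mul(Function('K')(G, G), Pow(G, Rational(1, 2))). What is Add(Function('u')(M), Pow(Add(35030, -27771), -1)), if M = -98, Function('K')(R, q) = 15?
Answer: Add(Rational(1, 7259), Mul(105, I, Pow(2, Rational(1, 2)))) ≈ Add(0.00013776, Mul(148.49, I))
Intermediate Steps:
Function('u')(G) = Mul(15, Pow(G, Rational(1, 2)))
Add(Function('u')(M), Pow(Add(35030, -27771), -1)) = Add(Mul(15, Pow(-98, Rational(1, 2))), Pow(Add(35030, -27771), -1)) = Add(Mul(15, Mul(7, I, Pow(2, Rational(1, 2)))), Pow(7259, -1)) = Add(Mul(105, I, Pow(2, Rational(1, 2))), Rational(1, 7259)) = Add(Rational(1, 7259), Mul(105, I, Pow(2, Rational(1, 2))))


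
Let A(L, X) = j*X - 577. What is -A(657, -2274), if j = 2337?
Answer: 5314915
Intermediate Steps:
A(L, X) = -577 + 2337*X (A(L, X) = 2337*X - 577 = -577 + 2337*X)
-A(657, -2274) = -(-577 + 2337*(-2274)) = -(-577 - 5314338) = -1*(-5314915) = 5314915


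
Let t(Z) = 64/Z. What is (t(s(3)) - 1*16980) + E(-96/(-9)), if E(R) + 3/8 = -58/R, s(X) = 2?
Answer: -271261/16 ≈ -16954.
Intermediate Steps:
E(R) = -3/8 - 58/R
(t(s(3)) - 1*16980) + E(-96/(-9)) = (64/2 - 1*16980) + (-3/8 - 58/((-96/(-9)))) = (64*(½) - 16980) + (-3/8 - 58/((-96*(-⅑)))) = (32 - 16980) + (-3/8 - 58/32/3) = -16948 + (-3/8 - 58*3/32) = -16948 + (-3/8 - 87/16) = -16948 - 93/16 = -271261/16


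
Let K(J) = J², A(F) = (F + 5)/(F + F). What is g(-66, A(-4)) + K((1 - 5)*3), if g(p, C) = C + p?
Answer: 623/8 ≈ 77.875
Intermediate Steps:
A(F) = (5 + F)/(2*F) (A(F) = (5 + F)/((2*F)) = (5 + F)*(1/(2*F)) = (5 + F)/(2*F))
g(-66, A(-4)) + K((1 - 5)*3) = ((½)*(5 - 4)/(-4) - 66) + ((1 - 5)*3)² = ((½)*(-¼)*1 - 66) + (-4*3)² = (-⅛ - 66) + (-12)² = -529/8 + 144 = 623/8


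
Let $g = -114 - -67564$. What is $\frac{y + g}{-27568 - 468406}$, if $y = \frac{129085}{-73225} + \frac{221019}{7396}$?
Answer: $- \frac{7308853509723}{53721136145080} \approx -0.13605$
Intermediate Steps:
$g = 67450$ ($g = -114 + 67564 = 67450$)
$y = \frac{3045880723}{108314420}$ ($y = 129085 \left(- \frac{1}{73225}\right) + 221019 \cdot \frac{1}{7396} = - \frac{25817}{14645} + \frac{221019}{7396} = \frac{3045880723}{108314420} \approx 28.121$)
$\frac{y + g}{-27568 - 468406} = \frac{\frac{3045880723}{108314420} + 67450}{-27568 - 468406} = \frac{7308853509723}{108314420 \left(-495974\right)} = \frac{7308853509723}{108314420} \left(- \frac{1}{495974}\right) = - \frac{7308853509723}{53721136145080}$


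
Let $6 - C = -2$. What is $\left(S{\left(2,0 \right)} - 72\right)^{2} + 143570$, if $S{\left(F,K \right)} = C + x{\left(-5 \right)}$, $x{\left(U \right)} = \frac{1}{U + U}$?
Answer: $\frac{14767881}{100} \approx 1.4768 \cdot 10^{5}$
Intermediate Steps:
$C = 8$ ($C = 6 - -2 = 6 + 2 = 8$)
$x{\left(U \right)} = \frac{1}{2 U}$
$S{\left(F,K \right)} = \frac{79}{10}$ ($S{\left(F,K \right)} = 8 + \frac{1}{2 \left(-5\right)} = 8 + \frac{1}{2} \left(- \frac{1}{5}\right) = 8 - \frac{1}{10} = \frac{79}{10}$)
$\left(S{\left(2,0 \right)} - 72\right)^{2} + 143570 = \left(\frac{79}{10} - 72\right)^{2} + 143570 = \left(- \frac{641}{10}\right)^{2} + 143570 = \frac{410881}{100} + 143570 = \frac{14767881}{100}$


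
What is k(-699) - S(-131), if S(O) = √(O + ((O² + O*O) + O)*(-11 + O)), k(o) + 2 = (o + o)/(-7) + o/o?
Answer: 1391/7 - I*√4855253 ≈ 198.71 - 2203.5*I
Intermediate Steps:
k(o) = -1 - 2*o/7 (k(o) = -2 + ((o + o)/(-7) + o/o) = -2 + ((2*o)*(-⅐) + 1) = -2 + (-2*o/7 + 1) = -2 + (1 - 2*o/7) = -1 - 2*o/7)
S(O) = √(O + (-11 + O)*(O + 2*O²)) (S(O) = √(O + ((O² + O²) + O)*(-11 + O)) = √(O + (2*O² + O)*(-11 + O)) = √(O + (O + 2*O²)*(-11 + O)) = √(O + (-11 + O)*(O + 2*O²)))
k(-699) - S(-131) = (-1 - 2/7*(-699)) - √(-131*(-10 - 21*(-131) + 2*(-131)²)) = (-1 + 1398/7) - √(-131*(-10 + 2751 + 2*17161)) = 1391/7 - √(-131*(-10 + 2751 + 34322)) = 1391/7 - √(-131*37063) = 1391/7 - √(-4855253) = 1391/7 - I*√4855253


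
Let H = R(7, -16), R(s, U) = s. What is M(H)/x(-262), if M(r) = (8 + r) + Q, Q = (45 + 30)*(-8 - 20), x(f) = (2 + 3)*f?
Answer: 417/262 ≈ 1.5916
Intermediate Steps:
H = 7
x(f) = 5*f
Q = -2100 (Q = 75*(-28) = -2100)
M(r) = -2092 + r (M(r) = (8 + r) - 2100 = -2092 + r)
M(H)/x(-262) = (-2092 + 7)/((5*(-262))) = -2085/(-1310) = -2085*(-1/1310) = 417/262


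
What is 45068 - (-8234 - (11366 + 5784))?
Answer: 70452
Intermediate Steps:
45068 - (-8234 - (11366 + 5784)) = 45068 - (-8234 - 1*17150) = 45068 - (-8234 - 17150) = 45068 - 1*(-25384) = 45068 + 25384 = 70452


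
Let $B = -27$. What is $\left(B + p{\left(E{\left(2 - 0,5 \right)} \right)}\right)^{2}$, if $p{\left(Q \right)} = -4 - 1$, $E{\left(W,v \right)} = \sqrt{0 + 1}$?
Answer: $1024$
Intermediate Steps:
$E{\left(W,v \right)} = 1$ ($E{\left(W,v \right)} = \sqrt{1} = 1$)
$p{\left(Q \right)} = -5$ ($p{\left(Q \right)} = -4 - 1 = -5$)
$\left(B + p{\left(E{\left(2 - 0,5 \right)} \right)}\right)^{2} = \left(-27 - 5\right)^{2} = \left(-32\right)^{2} = 1024$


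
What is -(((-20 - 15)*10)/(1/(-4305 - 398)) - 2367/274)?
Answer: -451015333/274 ≈ -1.6460e+6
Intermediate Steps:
-(((-20 - 15)*10)/(1/(-4305 - 398)) - 2367/274) = -((-35*10)/(1/(-4703)) - 2367*1/274) = -(-350/(-1/4703) - 2367/274) = -(-350*(-4703) - 2367/274) = -(1646050 - 2367/274) = -1*451015333/274 = -451015333/274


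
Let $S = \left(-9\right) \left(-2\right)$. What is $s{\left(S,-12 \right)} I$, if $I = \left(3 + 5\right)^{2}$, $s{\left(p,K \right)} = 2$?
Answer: $128$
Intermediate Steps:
$S = 18$
$I = 64$ ($I = 8^{2} = 64$)
$s{\left(S,-12 \right)} I = 2 \cdot 64 = 128$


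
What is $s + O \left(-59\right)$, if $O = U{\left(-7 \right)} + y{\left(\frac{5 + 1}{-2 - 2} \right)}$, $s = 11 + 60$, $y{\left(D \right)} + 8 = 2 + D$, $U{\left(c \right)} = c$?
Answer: $\frac{1853}{2} \approx 926.5$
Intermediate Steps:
$y{\left(D \right)} = -6 + D$ ($y{\left(D \right)} = -8 + \left(2 + D\right) = -6 + D$)
$s = 71$
$O = - \frac{29}{2}$ ($O = -7 - \left(6 - \frac{5 + 1}{-2 - 2}\right) = -7 - \left(6 - \frac{6}{-4}\right) = -7 + \left(-6 + 6 \left(- \frac{1}{4}\right)\right) = -7 - \frac{15}{2} = - \frac{29}{2} \approx -14.5$)
$s + O \left(-59\right) = 71 - - \frac{1711}{2} = 71 + \frac{1711}{2} = \frac{1853}{2}$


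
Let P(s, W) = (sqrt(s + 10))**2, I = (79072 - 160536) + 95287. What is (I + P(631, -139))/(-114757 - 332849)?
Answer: -7232/223803 ≈ -0.032314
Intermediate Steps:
I = 13823 (I = -81464 + 95287 = 13823)
P(s, W) = 10 + s (P(s, W) = (sqrt(10 + s))**2 = 10 + s)
(I + P(631, -139))/(-114757 - 332849) = (13823 + (10 + 631))/(-114757 - 332849) = (13823 + 641)/(-447606) = 14464*(-1/447606) = -7232/223803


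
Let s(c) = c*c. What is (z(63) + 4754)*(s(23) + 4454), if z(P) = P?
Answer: 24003111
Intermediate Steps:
s(c) = c²
(z(63) + 4754)*(s(23) + 4454) = (63 + 4754)*(23² + 4454) = 4817*(529 + 4454) = 4817*4983 = 24003111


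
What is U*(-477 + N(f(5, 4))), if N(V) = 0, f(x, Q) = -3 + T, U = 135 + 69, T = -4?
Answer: -97308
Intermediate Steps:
U = 204
f(x, Q) = -7 (f(x, Q) = -3 - 4 = -7)
U*(-477 + N(f(5, 4))) = 204*(-477 + 0) = 204*(-477) = -97308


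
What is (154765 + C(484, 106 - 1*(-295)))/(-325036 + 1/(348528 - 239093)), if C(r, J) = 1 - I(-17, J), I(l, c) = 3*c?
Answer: -16805166905/35570314659 ≈ -0.47245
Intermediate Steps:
C(r, J) = 1 - 3*J
(154765 + C(484, 106 - 1*(-295)))/(-325036 + 1/(348528 - 239093)) = (154765 + (1 - 3*(106 - 1*(-295))))/(-325036 + 1/(348528 - 239093)) = (154765 + (1 - 3*(106 + 295)))/(-325036 + 1/109435) = (154765 + (1 - 3*401))/(-325036 + 1/109435) = (154765 + (1 - 1203))/(-35570314659/109435) = (154765 - 1202)*(-109435/35570314659) = 153563*(-109435/35570314659) = -16805166905/35570314659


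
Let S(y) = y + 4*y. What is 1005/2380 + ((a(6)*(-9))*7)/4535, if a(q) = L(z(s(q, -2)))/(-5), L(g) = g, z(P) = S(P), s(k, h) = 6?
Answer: 1091463/2158660 ≈ 0.50562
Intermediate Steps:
S(y) = 5*y
z(P) = 5*P
a(q) = -6 (a(q) = (5*6)/(-5) = 30*(-⅕) = -6)
1005/2380 + ((a(6)*(-9))*7)/4535 = 1005/2380 + (-6*(-9)*7)/4535 = 1005*(1/2380) + (54*7)*(1/4535) = 201/476 + 378*(1/4535) = 201/476 + 378/4535 = 1091463/2158660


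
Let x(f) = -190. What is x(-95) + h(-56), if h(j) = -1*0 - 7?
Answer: -197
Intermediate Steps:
h(j) = -7 (h(j) = 0 - 7 = -7)
x(-95) + h(-56) = -190 - 7 = -197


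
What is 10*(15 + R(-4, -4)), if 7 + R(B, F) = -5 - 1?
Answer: 20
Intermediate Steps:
R(B, F) = -13 (R(B, F) = -7 + (-5 - 1) = -7 - 6 = -13)
10*(15 + R(-4, -4)) = 10*(15 - 13) = 10*2 = 20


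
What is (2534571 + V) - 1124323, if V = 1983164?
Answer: 3393412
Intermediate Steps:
(2534571 + V) - 1124323 = (2534571 + 1983164) - 1124323 = 4517735 - 1124323 = 3393412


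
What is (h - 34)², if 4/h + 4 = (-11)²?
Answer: 15792676/13689 ≈ 1153.7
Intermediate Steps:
h = 4/117 (h = 4/(-4 + (-11)²) = 4/(-4 + 121) = 4/117 ≈ 0.034188)
(h - 34)² = (4/117 - 34)² = (-3974/117)² = 15792676/13689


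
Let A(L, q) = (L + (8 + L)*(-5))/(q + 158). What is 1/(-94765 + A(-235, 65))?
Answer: -223/21131695 ≈ -1.0553e-5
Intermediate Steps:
A(L, q) = (-40 - 4*L)/(158 + q) (A(L, q) = (L + (-40 - 5*L))/(158 + q) = (-40 - 4*L)/(158 + q))
1/(-94765 + A(-235, 65)) = 1/(-94765 + 4*(-10 - 1*(-235))/(158 + 65)) = 1/(-94765 + 4*(-10 + 235)/223) = 1/(-94765 + 4*(1/223)*225) = 1/(-94765 + 900/223) = 1/(-21131695/223) = -223/21131695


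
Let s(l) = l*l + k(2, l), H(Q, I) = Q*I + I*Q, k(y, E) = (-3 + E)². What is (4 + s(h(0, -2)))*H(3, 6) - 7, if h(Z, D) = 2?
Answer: 317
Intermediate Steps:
H(Q, I) = 2*I*Q (H(Q, I) = I*Q + I*Q = 2*I*Q)
s(l) = l² + (-3 + l)² (s(l) = l*l + (-3 + l)² = l² + (-3 + l)²)
(4 + s(h(0, -2)))*H(3, 6) - 7 = (4 + (2² + (-3 + 2)²))*(2*6*3) - 7 = (4 + (4 + (-1)²))*36 - 7 = (4 + (4 + 1))*36 - 7 = (4 + 5)*36 - 7 = 9*36 - 7 = 324 - 7 = 317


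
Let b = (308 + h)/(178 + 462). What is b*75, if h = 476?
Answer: 735/8 ≈ 91.875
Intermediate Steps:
b = 49/40 (b = (308 + 476)/(178 + 462) = 784/640 = 784*(1/640) = 49/40 ≈ 1.2250)
b*75 = (49/40)*75 = 735/8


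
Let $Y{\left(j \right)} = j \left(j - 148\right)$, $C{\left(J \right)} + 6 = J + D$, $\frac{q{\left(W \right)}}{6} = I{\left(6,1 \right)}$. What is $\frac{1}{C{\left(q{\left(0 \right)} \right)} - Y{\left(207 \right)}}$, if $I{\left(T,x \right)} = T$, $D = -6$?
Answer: $- \frac{1}{12189} \approx -8.2041 \cdot 10^{-5}$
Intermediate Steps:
$q{\left(W \right)} = 36$ ($q{\left(W \right)} = 6 \cdot 6 = 36$)
$C{\left(J \right)} = -12 + J$ ($C{\left(J \right)} = -6 + \left(J - 6\right) = -6 + \left(-6 + J\right) = -12 + J$)
$Y{\left(j \right)} = j \left(-148 + j\right)$
$\frac{1}{C{\left(q{\left(0 \right)} \right)} - Y{\left(207 \right)}} = \frac{1}{\left(-12 + 36\right) - 207 \left(-148 + 207\right)} = \frac{1}{24 - 207 \cdot 59} = \frac{1}{24 - 12213} = \frac{1}{-12189} = - \frac{1}{12189}$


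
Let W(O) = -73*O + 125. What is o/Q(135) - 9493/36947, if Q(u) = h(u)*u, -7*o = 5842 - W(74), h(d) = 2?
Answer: -428755463/69829830 ≈ -6.1400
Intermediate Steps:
W(O) = 125 - 73*O
o = -11119/7 (o = -(5842 - (125 - 73*74))/7 = -(5842 - (125 - 5402))/7 = -(5842 - 1*(-5277))/7 = -(5842 + 5277)/7 = -⅐*11119 = -11119/7 ≈ -1588.4)
Q(u) = 2*u
o/Q(135) - 9493/36947 = -11119/(7*(2*135)) - 9493/36947 = -11119/7/270 - 9493*1/36947 = -11119/7*1/270 - 9493/36947 = -11119/1890 - 9493/36947 = -428755463/69829830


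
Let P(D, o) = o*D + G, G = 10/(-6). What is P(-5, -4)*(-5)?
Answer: -275/3 ≈ -91.667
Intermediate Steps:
G = -5/3 (G = 10*(-⅙) = -5/3 ≈ -1.6667)
P(D, o) = -5/3 + D*o (P(D, o) = o*D - 5/3 = D*o - 5/3 = -5/3 + D*o)
P(-5, -4)*(-5) = (-5/3 - 5*(-4))*(-5) = (-5/3 + 20)*(-5) = (55/3)*(-5) = -275/3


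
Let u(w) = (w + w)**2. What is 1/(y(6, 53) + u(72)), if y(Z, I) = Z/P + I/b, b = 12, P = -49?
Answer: 588/12195293 ≈ 4.8215e-5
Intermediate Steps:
u(w) = 4*w**2 (u(w) = (2*w)**2 = 4*w**2)
y(Z, I) = -Z/49 + I/12 (y(Z, I) = Z/(-49) + I/12 = Z*(-1/49) + I*(1/12) = -Z/49 + I/12)
1/(y(6, 53) + u(72)) = 1/((-1/49*6 + (1/12)*53) + 4*72**2) = 1/((-6/49 + 53/12) + 4*5184) = 1/(2525/588 + 20736) = 1/(12195293/588) = 588/12195293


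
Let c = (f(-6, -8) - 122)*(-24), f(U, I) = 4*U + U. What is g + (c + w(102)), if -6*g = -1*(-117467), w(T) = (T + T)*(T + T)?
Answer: 154117/6 ≈ 25686.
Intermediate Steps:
w(T) = 4*T² (w(T) = (2*T)*(2*T) = 4*T²)
f(U, I) = 5*U
g = -117467/6 (g = -(-1)*(-117467)/6 = -⅙*117467 = -117467/6 ≈ -19578.)
c = 3648 (c = (5*(-6) - 122)*(-24) = (-30 - 122)*(-24) = -152*(-24) = 3648)
g + (c + w(102)) = -117467/6 + (3648 + 4*102²) = -117467/6 + (3648 + 4*10404) = -117467/6 + (3648 + 41616) = -117467/6 + 45264 = 154117/6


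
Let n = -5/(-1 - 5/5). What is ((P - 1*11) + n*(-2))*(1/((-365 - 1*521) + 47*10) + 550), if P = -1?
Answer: -3889583/416 ≈ -9350.0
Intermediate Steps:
n = 5/2 (n = -5/(-1 - 5*⅕) = -5/(-1 - 1) = -5/(-2) = -5*(-½) = 5/2 ≈ 2.5000)
((P - 1*11) + n*(-2))*(1/((-365 - 1*521) + 47*10) + 550) = ((-1 - 1*11) + (5/2)*(-2))*(1/((-365 - 1*521) + 47*10) + 550) = ((-1 - 11) - 5)*(1/((-365 - 521) + 470) + 550) = (-12 - 5)*(1/(-886 + 470) + 550) = -17*(1/(-416) + 550) = -17*(-1/416 + 550) = -17*228799/416 = -3889583/416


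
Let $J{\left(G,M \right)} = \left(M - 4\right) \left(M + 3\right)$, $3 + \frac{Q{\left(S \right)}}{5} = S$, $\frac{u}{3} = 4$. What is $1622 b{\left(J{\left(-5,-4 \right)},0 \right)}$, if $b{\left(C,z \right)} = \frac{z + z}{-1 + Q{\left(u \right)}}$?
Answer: $0$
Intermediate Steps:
$u = 12$ ($u = 3 \cdot 4 = 12$)
$Q{\left(S \right)} = -15 + 5 S$
$J{\left(G,M \right)} = \left(-4 + M\right) \left(3 + M\right)$
$b{\left(C,z \right)} = \frac{z}{22}$ ($b{\left(C,z \right)} = \frac{z + z}{-1 + \left(-15 + 5 \cdot 12\right)} = \frac{2 z}{-1 + \left(-15 + 60\right)} = \frac{2 z}{-1 + 45} = \frac{2 z}{44} = 2 z \frac{1}{44} = \frac{z}{22}$)
$1622 b{\left(J{\left(-5,-4 \right)},0 \right)} = 1622 \cdot \frac{1}{22} \cdot 0 = 1622 \cdot 0 = 0$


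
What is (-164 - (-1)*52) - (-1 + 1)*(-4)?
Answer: -112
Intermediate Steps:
(-164 - (-1)*52) - (-1 + 1)*(-4) = (-164 - 1*(-52)) - 0*(-4) = (-164 + 52) - 1*0 = -112 + 0 = -112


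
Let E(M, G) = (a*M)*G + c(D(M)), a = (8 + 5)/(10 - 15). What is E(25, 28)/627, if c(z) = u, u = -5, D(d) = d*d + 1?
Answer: -1825/627 ≈ -2.9107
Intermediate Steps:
D(d) = 1 + d² (D(d) = d² + 1 = 1 + d²)
a = -13/5 (a = 13/(-5) = 13*(-⅕) = -13/5 ≈ -2.6000)
c(z) = -5
E(M, G) = -5 - 13*G*M/5 (E(M, G) = (-13*M/5)*G - 5 = -13*G*M/5 - 5 = -5 - 13*G*M/5)
E(25, 28)/627 = (-5 - 13/5*28*25)/627 = (-5 - 1820)*(1/627) = -1825*1/627 = -1825/627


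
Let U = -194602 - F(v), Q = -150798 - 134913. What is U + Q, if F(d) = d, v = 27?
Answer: -480340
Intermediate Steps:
Q = -285711
U = -194629 (U = -194602 - 1*27 = -194602 - 27 = -194629)
U + Q = -194629 - 285711 = -480340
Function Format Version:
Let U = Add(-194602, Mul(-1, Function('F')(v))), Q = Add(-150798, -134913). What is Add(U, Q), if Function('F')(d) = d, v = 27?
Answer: -480340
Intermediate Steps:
Q = -285711
U = -194629 (U = Add(-194602, Mul(-1, 27)) = Add(-194602, -27) = -194629)
Add(U, Q) = Add(-194629, -285711) = -480340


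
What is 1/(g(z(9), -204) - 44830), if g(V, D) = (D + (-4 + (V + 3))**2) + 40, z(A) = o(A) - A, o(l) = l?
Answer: -1/44993 ≈ -2.2226e-5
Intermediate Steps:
z(A) = 0 (z(A) = A - A = 0)
g(V, D) = 40 + D + (-1 + V)**2 (g(V, D) = (D + (-4 + (3 + V))**2) + 40 = (D + (-1 + V)**2) + 40 = 40 + D + (-1 + V)**2)
1/(g(z(9), -204) - 44830) = 1/((40 - 204 + (-1 + 0)**2) - 44830) = 1/((40 - 204 + (-1)**2) - 44830) = 1/((40 - 204 + 1) - 44830) = 1/(-163 - 44830) = 1/(-44993) = -1/44993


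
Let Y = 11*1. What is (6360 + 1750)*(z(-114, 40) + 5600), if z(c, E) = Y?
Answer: 45505210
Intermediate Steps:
Y = 11
z(c, E) = 11
(6360 + 1750)*(z(-114, 40) + 5600) = (6360 + 1750)*(11 + 5600) = 8110*5611 = 45505210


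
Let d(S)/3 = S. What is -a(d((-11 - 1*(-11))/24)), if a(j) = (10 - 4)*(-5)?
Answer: 30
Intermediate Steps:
d(S) = 3*S
a(j) = -30 (a(j) = 6*(-5) = -30)
-a(d((-11 - 1*(-11))/24)) = -1*(-30) = 30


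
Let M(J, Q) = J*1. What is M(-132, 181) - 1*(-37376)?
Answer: 37244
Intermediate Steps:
M(J, Q) = J
M(-132, 181) - 1*(-37376) = -132 - 1*(-37376) = -132 + 37376 = 37244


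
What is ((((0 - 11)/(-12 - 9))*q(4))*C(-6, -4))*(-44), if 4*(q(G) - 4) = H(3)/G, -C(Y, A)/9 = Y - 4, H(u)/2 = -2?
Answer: -54450/7 ≈ -7778.6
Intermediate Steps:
H(u) = -4 (H(u) = 2*(-2) = -4)
C(Y, A) = 36 - 9*Y (C(Y, A) = -9*(Y - 4) = -9*(-4 + Y) = 36 - 9*Y)
q(G) = 4 - 1/G (q(G) = 4 + (-4/G)/4 = 4 - 1/G)
((((0 - 11)/(-12 - 9))*q(4))*C(-6, -4))*(-44) = ((((0 - 11)/(-12 - 9))*(4 - 1/4))*(36 - 9*(-6)))*(-44) = (((-11/(-21))*(4 - 1*1/4))*(36 + 54))*(-44) = (((-11*(-1/21))*(4 - 1/4))*90)*(-44) = (((11/21)*(15/4))*90)*(-44) = ((55/28)*90)*(-44) = (2475/14)*(-44) = -54450/7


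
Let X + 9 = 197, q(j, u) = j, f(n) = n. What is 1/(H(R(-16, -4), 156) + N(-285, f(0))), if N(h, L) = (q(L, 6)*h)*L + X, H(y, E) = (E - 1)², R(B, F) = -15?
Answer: 1/24213 ≈ 4.1300e-5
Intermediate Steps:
X = 188 (X = -9 + 197 = 188)
H(y, E) = (-1 + E)²
N(h, L) = 188 + h*L² (N(h, L) = (L*h)*L + 188 = h*L² + 188 = 188 + h*L²)
1/(H(R(-16, -4), 156) + N(-285, f(0))) = 1/((-1 + 156)² + (188 - 285*0²)) = 1/(155² + (188 - 285*0)) = 1/(24025 + (188 + 0)) = 1/(24025 + 188) = 1/24213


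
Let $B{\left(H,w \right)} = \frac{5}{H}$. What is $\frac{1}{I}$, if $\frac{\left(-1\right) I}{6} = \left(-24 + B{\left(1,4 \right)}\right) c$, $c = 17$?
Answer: $\frac{1}{1938} \approx 0.000516$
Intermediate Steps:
$I = 1938$ ($I = - 6 \left(-24 + \frac{5}{1}\right) 17 = - 6 \left(-24 + 5 \cdot 1\right) 17 = - 6 \left(-24 + 5\right) 17 = - 6 \left(\left(-19\right) 17\right) = \left(-6\right) \left(-323\right) = 1938$)
$\frac{1}{I} = \frac{1}{1938}$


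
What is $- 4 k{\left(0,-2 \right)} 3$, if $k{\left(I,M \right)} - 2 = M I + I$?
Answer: $-24$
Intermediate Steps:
$k{\left(I,M \right)} = 2 + I + I M$ ($k{\left(I,M \right)} = 2 + \left(M I + I\right) = 2 + \left(I M + I\right) = 2 + \left(I + I M\right) = 2 + I + I M$)
$- 4 k{\left(0,-2 \right)} 3 = - 4 \left(2 + 0 + 0 \left(-2\right)\right) 3 = - 4 \left(2 + 0 + 0\right) 3 = - 4 \cdot 2 \cdot 3 = \left(-4\right) 6 = -24$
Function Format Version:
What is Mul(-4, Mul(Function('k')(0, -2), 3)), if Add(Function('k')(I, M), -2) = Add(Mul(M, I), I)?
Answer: -24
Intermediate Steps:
Function('k')(I, M) = Add(2, I, Mul(I, M)) (Function('k')(I, M) = Add(2, Add(Mul(M, I), I)) = Add(2, Add(Mul(I, M), I)) = Add(2, Add(I, Mul(I, M))) = Add(2, I, Mul(I, M)))
Mul(-4, Mul(Function('k')(0, -2), 3)) = Mul(-4, Mul(Add(2, 0, Mul(0, -2)), 3)) = Mul(-4, Mul(Add(2, 0, 0), 3)) = Mul(-4, Mul(2, 3)) = Mul(-4, 6) = -24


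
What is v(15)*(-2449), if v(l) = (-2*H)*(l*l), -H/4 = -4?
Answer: 17632800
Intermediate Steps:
H = 16 (H = -4*(-4) = 16)
v(l) = -32*l² (v(l) = (-2*16)*(l*l) = -32*l²)
v(15)*(-2449) = -32*15²*(-2449) = -32*225*(-2449) = -7200*(-2449) = 17632800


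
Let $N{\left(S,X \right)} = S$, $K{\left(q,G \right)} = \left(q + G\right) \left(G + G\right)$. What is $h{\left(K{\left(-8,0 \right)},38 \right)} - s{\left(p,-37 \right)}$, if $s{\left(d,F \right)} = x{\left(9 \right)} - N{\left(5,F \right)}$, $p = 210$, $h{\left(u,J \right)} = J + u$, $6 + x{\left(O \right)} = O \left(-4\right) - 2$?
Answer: $87$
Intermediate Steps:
$K{\left(q,G \right)} = 2 G \left(G + q\right)$ ($K{\left(q,G \right)} = \left(G + q\right) 2 G = 2 G \left(G + q\right)$)
$x{\left(O \right)} = -8 - 4 O$ ($x{\left(O \right)} = -6 + \left(O \left(-4\right) - 2\right) = -6 - \left(2 + 4 O\right) = -8 - 4 O$)
$s{\left(d,F \right)} = -49$ ($s{\left(d,F \right)} = \left(-8 - 36\right) - 5 = -44 - 5 = -49$)
$h{\left(K{\left(-8,0 \right)},38 \right)} - s{\left(p,-37 \right)} = \left(38 + 2 \cdot 0 \left(0 - 8\right)\right) - -49 = \left(38 + 2 \cdot 0 \left(-8\right)\right) + 49 = \left(38 + 0\right) + 49 = 38 + 49 = 87$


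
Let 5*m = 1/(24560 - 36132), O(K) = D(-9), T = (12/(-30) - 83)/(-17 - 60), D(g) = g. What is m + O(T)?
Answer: -520741/57860 ≈ -9.0000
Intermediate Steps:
T = 417/385 (T = (12*(-1/30) - 83)/(-77) = (-2/5 - 83)*(-1/77) = -417/5*(-1/77) = 417/385 ≈ 1.0831)
O(K) = -9
m = -1/57860 (m = 1/(5*(24560 - 36132)) = (1/5)/(-11572) = (1/5)*(-1/11572) = -1/57860 ≈ -1.7283e-5)
m + O(T) = -1/57860 - 9 = -520741/57860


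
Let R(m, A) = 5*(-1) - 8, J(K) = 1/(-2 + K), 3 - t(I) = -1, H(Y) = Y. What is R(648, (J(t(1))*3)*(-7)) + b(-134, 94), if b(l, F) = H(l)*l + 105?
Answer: 18048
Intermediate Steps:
t(I) = 4 (t(I) = 3 - 1*(-1) = 3 + 1 = 4)
R(m, A) = -13 (R(m, A) = -5 - 8 = -13)
b(l, F) = 105 + l² (b(l, F) = l*l + 105 = l² + 105 = 105 + l²)
R(648, (J(t(1))*3)*(-7)) + b(-134, 94) = -13 + (105 + (-134)²) = -13 + (105 + 17956) = -13 + 18061 = 18048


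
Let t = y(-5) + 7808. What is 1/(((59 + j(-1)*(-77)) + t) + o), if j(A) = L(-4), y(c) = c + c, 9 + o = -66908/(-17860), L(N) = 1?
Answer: 4465/34714242 ≈ 0.00012862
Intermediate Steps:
o = -23458/4465 (o = -9 - 66908/(-17860) = -9 - 66908*(-1/17860) = -9 + 16727/4465 = -23458/4465 ≈ -5.2538)
y(c) = 2*c
j(A) = 1
t = 7798 (t = 2*(-5) + 7808 = -10 + 7808 = 7798)
1/(((59 + j(-1)*(-77)) + t) + o) = 1/(((59 + 1*(-77)) + 7798) - 23458/4465) = 1/(((59 - 77) + 7798) - 23458/4465) = 1/((-18 + 7798) - 23458/4465) = 1/(7780 - 23458/4465) = 1/(34714242/4465) = 4465/34714242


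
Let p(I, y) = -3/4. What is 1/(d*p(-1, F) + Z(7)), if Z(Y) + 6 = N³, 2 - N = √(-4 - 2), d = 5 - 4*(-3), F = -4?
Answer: 4*I/(-187*I + 24*√6) ≈ -0.019466 + 0.0061197*I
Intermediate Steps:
p(I, y) = -¾ (p(I, y) = -3*¼ = -¾)
d = 17 (d = 5 + 12 = 17)
N = 2 - I*√6 (N = 2 - √(-4 - 2) = 2 - √(-6) = 2 - I*√6 ≈ 2.0 - 2.4495*I)
Z(Y) = -6 + (2 - I*√6)³
1/(d*p(-1, F) + Z(7)) = 1/(17*(-¾) + (-6 + (2 - I*√6)³)) = 1/(-51/4 + (-6 + (2 - I*√6)³)) = 1/(-75/4 + (2 - I*√6)³)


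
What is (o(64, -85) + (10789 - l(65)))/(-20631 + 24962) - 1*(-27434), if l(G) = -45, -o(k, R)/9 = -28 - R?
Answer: 118826975/4331 ≈ 27436.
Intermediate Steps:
o(k, R) = 252 + 9*R (o(k, R) = -9*(-28 - R) = 252 + 9*R)
(o(64, -85) + (10789 - l(65)))/(-20631 + 24962) - 1*(-27434) = ((252 + 9*(-85)) + (10789 - 1*(-45)))/(-20631 + 24962) - 1*(-27434) = ((252 - 765) + (10789 + 45))/4331 + 27434 = (-513 + 10834)*(1/4331) + 27434 = 10321*(1/4331) + 27434 = 10321/4331 + 27434 = 118826975/4331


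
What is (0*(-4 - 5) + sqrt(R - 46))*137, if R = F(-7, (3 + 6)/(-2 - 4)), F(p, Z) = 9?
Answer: 137*I*sqrt(37) ≈ 833.34*I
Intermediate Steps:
R = 9
(0*(-4 - 5) + sqrt(R - 46))*137 = (0*(-4 - 5) + sqrt(9 - 46))*137 = (0*(-9) + sqrt(-37))*137 = (0 + I*sqrt(37))*137 = (I*sqrt(37))*137 = 137*I*sqrt(37)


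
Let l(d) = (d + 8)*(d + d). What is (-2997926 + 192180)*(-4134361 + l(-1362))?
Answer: 1251545089490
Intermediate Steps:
l(d) = 2*d*(8 + d) (l(d) = (8 + d)*(2*d) = 2*d*(8 + d))
(-2997926 + 192180)*(-4134361 + l(-1362)) = (-2997926 + 192180)*(-4134361 + 2*(-1362)*(8 - 1362)) = -2805746*(-4134361 + 2*(-1362)*(-1354)) = -2805746*(-4134361 + 3688296) = -2805746*(-446065) = 1251545089490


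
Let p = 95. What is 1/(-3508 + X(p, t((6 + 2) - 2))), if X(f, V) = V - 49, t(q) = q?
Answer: -1/3551 ≈ -0.00028161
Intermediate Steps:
X(f, V) = -49 + V
1/(-3508 + X(p, t((6 + 2) - 2))) = 1/(-3508 + (-49 + ((6 + 2) - 2))) = 1/(-3508 + (-49 + (8 - 2))) = 1/(-3508 + (-49 + 6)) = 1/(-3508 - 43) = 1/(-3551) = -1/3551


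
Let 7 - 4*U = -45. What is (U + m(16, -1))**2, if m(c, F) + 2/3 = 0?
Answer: 1369/9 ≈ 152.11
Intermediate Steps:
U = 13 (U = 7/4 - 1/4*(-45) = 7/4 + 45/4 = 13)
m(c, F) = -2/3 (m(c, F) = -2/3 + 0 = -2/3)
(U + m(16, -1))**2 = (13 - 2/3)**2 = (37/3)**2 = 1369/9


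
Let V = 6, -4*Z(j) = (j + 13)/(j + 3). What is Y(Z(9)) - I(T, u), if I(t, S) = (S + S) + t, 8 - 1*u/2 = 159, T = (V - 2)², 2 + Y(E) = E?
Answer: 14053/24 ≈ 585.54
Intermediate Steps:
Z(j) = -(13 + j)/(4*(3 + j)) (Z(j) = -(j + 13)/(4*(j + 3)) = -(13 + j)/(4*(3 + j)))
Y(E) = -2 + E
T = 16 (T = (6 - 2)² = 4² = 16)
u = -302 (u = 16 - 2*159 = 16 - 318 = -302)
I(t, S) = t + 2*S (I(t, S) = 2*S + t = t + 2*S)
Y(Z(9)) - I(T, u) = (-2 + (-13 - 1*9)/(4*(3 + 9))) - (16 + 2*(-302)) = (-2 + (¼)*(-13 - 9)/12) - (16 - 604) = (-2 + (¼)*(1/12)*(-22)) - 1*(-588) = (-2 - 11/24) + 588 = -59/24 + 588 = 14053/24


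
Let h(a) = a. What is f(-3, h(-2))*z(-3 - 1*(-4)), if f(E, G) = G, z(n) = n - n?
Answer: 0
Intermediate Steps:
z(n) = 0
f(-3, h(-2))*z(-3 - 1*(-4)) = -2*0 = 0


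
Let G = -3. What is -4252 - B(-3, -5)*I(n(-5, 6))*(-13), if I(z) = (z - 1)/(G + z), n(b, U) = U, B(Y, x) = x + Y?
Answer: -13276/3 ≈ -4425.3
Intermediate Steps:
B(Y, x) = Y + x
I(z) = (-1 + z)/(-3 + z) (I(z) = (z - 1)/(-3 + z) = (-1 + z)/(-3 + z))
-4252 - B(-3, -5)*I(n(-5, 6))*(-13) = -4252 - (-3 - 5)*((-1 + 6)/(-3 + 6))*(-13) = -4252 - (-8*5/3)*(-13) = -4252 - (-40)*(-13)/3 = -4252 - 1*520/3 = -4252 - 520/3 = -13276/3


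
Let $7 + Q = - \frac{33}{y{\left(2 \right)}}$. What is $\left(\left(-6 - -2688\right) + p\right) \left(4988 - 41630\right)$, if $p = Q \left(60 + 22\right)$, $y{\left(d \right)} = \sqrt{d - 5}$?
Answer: $-77241336 - 33051084 i \sqrt{3} \approx -7.7241 \cdot 10^{7} - 5.7246 \cdot 10^{7} i$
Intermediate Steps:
$y{\left(d \right)} = \sqrt{-5 + d}$
$Q = -7 + 11 i \sqrt{3}$ ($Q = -7 - \frac{33}{\sqrt{-5 + 2}} = -7 - \frac{33}{\sqrt{-3}} = -7 - \frac{33}{i \sqrt{3}} = -7 - 33 \left(- \frac{i \sqrt{3}}{3}\right) = -7 + 11 i \sqrt{3} \approx -7.0 + 19.053 i$)
$p = -574 + 902 i \sqrt{3}$ ($p = \left(-7 + 11 i \sqrt{3}\right) \left(60 + 22\right) = \left(-7 + 11 i \sqrt{3}\right) 82 = -574 + 902 i \sqrt{3} \approx -574.0 + 1562.3 i$)
$\left(\left(-6 - -2688\right) + p\right) \left(4988 - 41630\right) = \left(\left(-6 - -2688\right) - \left(574 - 902 i \sqrt{3}\right)\right) \left(4988 - 41630\right) = \left(\left(-6 + 2688\right) - \left(574 - 902 i \sqrt{3}\right)\right) \left(-36642\right) = \left(2682 - \left(574 - 902 i \sqrt{3}\right)\right) \left(-36642\right) = \left(2108 + 902 i \sqrt{3}\right) \left(-36642\right) = -77241336 - 33051084 i \sqrt{3}$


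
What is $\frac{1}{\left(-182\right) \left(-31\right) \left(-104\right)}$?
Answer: $- \frac{1}{586768} \approx -1.7043 \cdot 10^{-6}$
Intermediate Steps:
$\frac{1}{\left(-182\right) \left(-31\right) \left(-104\right)} = \frac{1}{5642 \left(-104\right)} = \frac{1}{-586768} = - \frac{1}{586768}$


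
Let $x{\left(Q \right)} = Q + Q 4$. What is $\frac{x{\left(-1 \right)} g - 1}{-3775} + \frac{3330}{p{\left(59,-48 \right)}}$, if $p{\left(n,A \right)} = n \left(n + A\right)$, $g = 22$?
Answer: $\frac{12642789}{2449975} \approx 5.1604$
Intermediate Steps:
$x{\left(Q \right)} = 5 Q$ ($x{\left(Q \right)} = Q + 4 Q = 5 Q$)
$p{\left(n,A \right)} = n \left(A + n\right)$
$\frac{x{\left(-1 \right)} g - 1}{-3775} + \frac{3330}{p{\left(59,-48 \right)}} = \frac{5 \left(-1\right) 22 - 1}{-3775} + \frac{3330}{59 \left(-48 + 59\right)} = \left(\left(-5\right) 22 - 1\right) \left(- \frac{1}{3775}\right) + \frac{3330}{59 \cdot 11} = \left(-110 - 1\right) \left(- \frac{1}{3775}\right) + \frac{3330}{649} = \left(-111\right) \left(- \frac{1}{3775}\right) + 3330 \cdot \frac{1}{649} = \frac{111}{3775} + \frac{3330}{649} = \frac{12642789}{2449975}$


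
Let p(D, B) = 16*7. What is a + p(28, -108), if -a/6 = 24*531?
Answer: -76352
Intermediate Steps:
p(D, B) = 112
a = -76464 (a = -144*531 = -6*12744 = -76464)
a + p(28, -108) = -76464 + 112 = -76352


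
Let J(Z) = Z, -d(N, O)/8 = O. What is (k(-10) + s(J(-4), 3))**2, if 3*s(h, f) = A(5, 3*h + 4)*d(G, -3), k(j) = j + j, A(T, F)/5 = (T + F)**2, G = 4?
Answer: 115600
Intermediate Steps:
A(T, F) = 5*(F + T)**2 (A(T, F) = 5*(T + F)**2 = 5*(F + T)**2)
d(N, O) = -8*O
k(j) = 2*j
s(h, f) = 40*(9 + 3*h)**2 (s(h, f) = ((5*((3*h + 4) + 5)**2)*(-8*(-3)))/3 = ((5*((4 + 3*h) + 5)**2)*24)/3 = ((5*(9 + 3*h)**2)*24)/3 = (120*(9 + 3*h)**2)/3 = 40*(9 + 3*h)**2)
(k(-10) + s(J(-4), 3))**2 = (2*(-10) + 360*(3 - 4)**2)**2 = (-20 + 360*(-1)**2)**2 = (-20 + 360*1)**2 = (-20 + 360)**2 = 340**2 = 115600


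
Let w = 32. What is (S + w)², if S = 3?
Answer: 1225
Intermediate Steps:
(S + w)² = (3 + 32)² = 35² = 1225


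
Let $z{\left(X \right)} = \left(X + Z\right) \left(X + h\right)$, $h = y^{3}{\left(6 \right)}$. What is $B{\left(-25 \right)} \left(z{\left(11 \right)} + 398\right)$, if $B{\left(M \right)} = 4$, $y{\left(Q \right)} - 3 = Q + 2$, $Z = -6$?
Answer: $28432$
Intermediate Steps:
$y{\left(Q \right)} = 5 + Q$ ($y{\left(Q \right)} = 3 + \left(Q + 2\right) = 3 + \left(2 + Q\right) = 5 + Q$)
$h = 1331$ ($h = \left(5 + 6\right)^{3} = 11^{3} = 1331$)
$z{\left(X \right)} = \left(-6 + X\right) \left(1331 + X\right)$ ($z{\left(X \right)} = \left(X - 6\right) \left(X + 1331\right) = \left(-6 + X\right) \left(1331 + X\right)$)
$B{\left(-25 \right)} \left(z{\left(11 \right)} + 398\right) = 4 \left(\left(-7986 + 11^{2} + 1325 \cdot 11\right) + 398\right) = 4 \left(\left(-7986 + 121 + 14575\right) + 398\right) = 4 \left(6710 + 398\right) = 4 \cdot 7108 = 28432$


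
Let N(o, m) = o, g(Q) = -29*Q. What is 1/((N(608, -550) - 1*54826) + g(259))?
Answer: -1/61729 ≈ -1.6200e-5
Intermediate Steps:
1/((N(608, -550) - 1*54826) + g(259)) = 1/((608 - 1*54826) - 29*259) = 1/((608 - 54826) - 7511) = 1/(-54218 - 7511) = 1/(-61729) = -1/61729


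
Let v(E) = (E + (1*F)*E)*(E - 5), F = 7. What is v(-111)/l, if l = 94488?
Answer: 4292/3937 ≈ 1.0902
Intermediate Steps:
v(E) = 8*E*(-5 + E) (v(E) = (E + (1*7)*E)*(E - 5) = (E + 7*E)*(-5 + E) = (8*E)*(-5 + E) = 8*E*(-5 + E))
v(-111)/l = (8*(-111)*(-5 - 111))/94488 = (8*(-111)*(-116))*(1/94488) = 103008*(1/94488) = 4292/3937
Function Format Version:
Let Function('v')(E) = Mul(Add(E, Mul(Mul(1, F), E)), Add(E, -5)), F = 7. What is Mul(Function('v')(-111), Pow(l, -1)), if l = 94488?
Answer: Rational(4292, 3937) ≈ 1.0902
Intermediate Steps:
Function('v')(E) = Mul(8, E, Add(-5, E)) (Function('v')(E) = Mul(Add(E, Mul(Mul(1, 7), E)), Add(E, -5)) = Mul(Add(E, Mul(7, E)), Add(-5, E)) = Mul(Mul(8, E), Add(-5, E)) = Mul(8, E, Add(-5, E)))
Mul(Function('v')(-111), Pow(l, -1)) = Mul(Mul(8, -111, Add(-5, -111)), Pow(94488, -1)) = Mul(Mul(8, -111, -116), Rational(1, 94488)) = Mul(103008, Rational(1, 94488)) = Rational(4292, 3937)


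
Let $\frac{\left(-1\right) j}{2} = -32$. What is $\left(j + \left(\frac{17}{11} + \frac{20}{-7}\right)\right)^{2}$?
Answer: $\frac{23299929}{5929} \approx 3929.8$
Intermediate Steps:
$j = 64$ ($j = \left(-2\right) \left(-32\right) = 64$)
$\left(j + \left(\frac{17}{11} + \frac{20}{-7}\right)\right)^{2} = \left(64 + \left(\frac{17}{11} + \frac{20}{-7}\right)\right)^{2} = \left(64 + \left(17 \cdot \frac{1}{11} + 20 \left(- \frac{1}{7}\right)\right)\right)^{2} = \left(64 + \left(\frac{17}{11} - \frac{20}{7}\right)\right)^{2} = \left(64 - \frac{101}{77}\right)^{2} = \left(\frac{4827}{77}\right)^{2} = \frac{23299929}{5929}$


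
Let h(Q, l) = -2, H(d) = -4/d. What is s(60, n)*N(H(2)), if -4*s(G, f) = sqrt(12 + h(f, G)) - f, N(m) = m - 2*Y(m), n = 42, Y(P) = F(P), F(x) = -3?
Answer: 42 - sqrt(10) ≈ 38.838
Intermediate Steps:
Y(P) = -3
N(m) = 6 + m (N(m) = m - 2*(-3) = m + 6 = 6 + m)
s(G, f) = -sqrt(10)/4 + f/4 (s(G, f) = -(sqrt(12 - 2) - f)/4 = -(sqrt(10) - f)/4 = -sqrt(10)/4 + f/4)
s(60, n)*N(H(2)) = (-sqrt(10)/4 + (1/4)*42)*(6 - 4/2) = (-sqrt(10)/4 + 21/2)*(6 - 4*1/2) = (21/2 - sqrt(10)/4)*(6 - 2) = (21/2 - sqrt(10)/4)*4 = 42 - sqrt(10)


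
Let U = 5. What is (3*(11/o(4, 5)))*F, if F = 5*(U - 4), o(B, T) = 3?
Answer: 55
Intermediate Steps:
F = 5 (F = 5*(5 - 4) = 5*1 = 5)
(3*(11/o(4, 5)))*F = (3*(11/3))*5 = 11*5 = 55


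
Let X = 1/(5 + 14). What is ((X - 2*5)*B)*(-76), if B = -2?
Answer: -1512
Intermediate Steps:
X = 1/19 ≈ 0.052632
((X - 2*5)*B)*(-76) = ((1/19 - 2*5)*(-2))*(-76) = ((1/19 - 10)*(-2))*(-76) = -189/19*(-2)*(-76) = (378/19)*(-76) = -1512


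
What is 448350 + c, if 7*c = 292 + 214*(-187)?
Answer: 3098724/7 ≈ 4.4268e+5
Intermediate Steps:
c = -39726/7 (c = (292 + 214*(-187))/7 = (292 - 40018)/7 = (⅐)*(-39726) = -39726/7 ≈ -5675.1)
448350 + c = 448350 - 39726/7 = 3098724/7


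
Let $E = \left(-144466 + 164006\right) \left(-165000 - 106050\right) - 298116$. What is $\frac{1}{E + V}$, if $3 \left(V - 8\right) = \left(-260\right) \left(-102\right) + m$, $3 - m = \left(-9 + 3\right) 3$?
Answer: $- \frac{1}{5296606261} \approx -1.888 \cdot 10^{-10}$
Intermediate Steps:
$m = 21$ ($m = 3 - \left(-9 + 3\right) 3 = 3 - \left(-6\right) 3 = 3 - -18 = 3 + 18 = 21$)
$V = 8855$ ($V = 8 + \frac{\left(-260\right) \left(-102\right) + 21}{3} = 8 + \frac{26520 + 21}{3} = 8 + \frac{1}{3} \cdot 26541 = 8 + 8847 = 8855$)
$E = -5296615116$ ($E = 19540 \left(-271050\right) - 298116 = -5296317000 - 298116 = -5296615116$)
$\frac{1}{E + V} = \frac{1}{-5296615116 + 8855} = \frac{1}{-5296606261} = - \frac{1}{5296606261}$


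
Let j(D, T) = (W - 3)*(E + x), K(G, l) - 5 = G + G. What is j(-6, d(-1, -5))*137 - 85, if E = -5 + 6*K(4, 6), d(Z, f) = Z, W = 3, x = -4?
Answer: -85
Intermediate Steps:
K(G, l) = 5 + 2*G (K(G, l) = 5 + (G + G) = 5 + 2*G)
E = 73 (E = -5 + 6*(5 + 2*4) = -5 + 6*(5 + 8) = -5 + 6*13 = -5 + 78 = 73)
j(D, T) = 0 (j(D, T) = (3 - 3)*(73 - 4) = 0*69 = 0)
j(-6, d(-1, -5))*137 - 85 = 0*137 - 85 = 0 - 85 = -85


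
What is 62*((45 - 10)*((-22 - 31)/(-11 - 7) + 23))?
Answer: 506695/9 ≈ 56299.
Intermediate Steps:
62*((45 - 10)*((-22 - 31)/(-11 - 7) + 23)) = 62*(35*(-53/(-18) + 23)) = 62*(35*(-53*(-1/18) + 23)) = 62*(35*(53/18 + 23)) = 62*(35*(467/18)) = 62*(16345/18) = 506695/9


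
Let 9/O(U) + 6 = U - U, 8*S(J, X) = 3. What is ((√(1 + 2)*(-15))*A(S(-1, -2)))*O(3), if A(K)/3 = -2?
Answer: -135*√3 ≈ -233.83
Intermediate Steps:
S(J, X) = 3/8 (S(J, X) = (⅛)*3 = 3/8)
O(U) = -3/2 (O(U) = 9/(-6 + (U - U)) = 9/(-6 + 0) = 9/(-6) = 9*(-⅙) = -3/2)
A(K) = -6 (A(K) = 3*(-2) = -6)
((√(1 + 2)*(-15))*A(S(-1, -2)))*O(3) = ((√(1 + 2)*(-15))*(-6))*(-3/2) = ((√3*(-15))*(-6))*(-3/2) = (-15*√3*(-6))*(-3/2) = (90*√3)*(-3/2) = -135*√3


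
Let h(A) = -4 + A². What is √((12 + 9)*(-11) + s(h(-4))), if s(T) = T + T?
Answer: 3*I*√23 ≈ 14.387*I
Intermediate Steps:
s(T) = 2*T
√((12 + 9)*(-11) + s(h(-4))) = √((12 + 9)*(-11) + 2*(-4 + (-4)²)) = √(21*(-11) + 2*(-4 + 16)) = √(-231 + 2*12) = √(-231 + 24) = √(-207) = 3*I*√23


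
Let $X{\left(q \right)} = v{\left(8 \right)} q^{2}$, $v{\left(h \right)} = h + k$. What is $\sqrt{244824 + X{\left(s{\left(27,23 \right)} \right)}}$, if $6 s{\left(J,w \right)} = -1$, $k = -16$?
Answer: $\frac{\sqrt{2203414}}{3} \approx 494.8$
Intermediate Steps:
$s{\left(J,w \right)} = - \frac{1}{6}$ ($s{\left(J,w \right)} = \frac{1}{6} \left(-1\right) = - \frac{1}{6}$)
$v{\left(h \right)} = -16 + h$ ($v{\left(h \right)} = h - 16 = -16 + h$)
$X{\left(q \right)} = - 8 q^{2}$ ($X{\left(q \right)} = \left(-16 + 8\right) q^{2} = - 8 q^{2}$)
$\sqrt{244824 + X{\left(s{\left(27,23 \right)} \right)}} = \sqrt{244824 - 8 \left(- \frac{1}{6}\right)^{2}} = \sqrt{244824 - \frac{2}{9}} = \sqrt{\frac{2203414}{9}} = \frac{\sqrt{2203414}}{3}$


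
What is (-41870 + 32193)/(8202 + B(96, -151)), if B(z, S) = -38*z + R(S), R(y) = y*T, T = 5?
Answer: -9677/3799 ≈ -2.5472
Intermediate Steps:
R(y) = 5*y (R(y) = y*5 = 5*y)
B(z, S) = -38*z + 5*S
(-41870 + 32193)/(8202 + B(96, -151)) = (-41870 + 32193)/(8202 + (-38*96 + 5*(-151))) = -9677/(8202 + (-3648 - 755)) = -9677/(8202 - 4403) = -9677/3799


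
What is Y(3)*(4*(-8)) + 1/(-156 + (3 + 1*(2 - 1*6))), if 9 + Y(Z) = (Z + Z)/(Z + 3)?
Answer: 40191/157 ≈ 255.99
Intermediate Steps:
Y(Z) = -9 + 2*Z/(3 + Z) (Y(Z) = -9 + (Z + Z)/(Z + 3) = -9 + (2*Z)/(3 + Z) = -9 + 2*Z/(3 + Z))
Y(3)*(4*(-8)) + 1/(-156 + (3 + 1*(2 - 1*6))) = ((-27 - 7*3)/(3 + 3))*(4*(-8)) + 1/(-156 + (3 + 1*(2 - 1*6))) = ((-27 - 21)/6)*(-32) + 1/(-156 + (3 + 1*(2 - 6))) = ((⅙)*(-48))*(-32) + 1/(-156 + (3 + 1*(-4))) = -8*(-32) + 1/(-156 + (3 - 4)) = 256 + 1/(-156 - 1) = 256 + 1/(-157) = 256 - 1/157 = 40191/157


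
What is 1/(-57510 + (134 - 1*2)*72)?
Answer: -1/48006 ≈ -2.0831e-5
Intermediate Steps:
1/(-57510 + (134 - 1*2)*72) = 1/(-57510 + (134 - 2)*72) = 1/(-57510 + 132*72) = 1/(-57510 + 9504) = 1/(-48006) = -1/48006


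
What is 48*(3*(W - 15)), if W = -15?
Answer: -4320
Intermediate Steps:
48*(3*(W - 15)) = 48*(3*(-15 - 15)) = 48*(3*(-30)) = 48*(-90) = -4320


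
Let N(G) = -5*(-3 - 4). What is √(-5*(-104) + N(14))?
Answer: √555 ≈ 23.558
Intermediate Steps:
N(G) = 35 (N(G) = -5*(-7) = 35)
√(-5*(-104) + N(14)) = √(-5*(-104) + 35) = √(520 + 35) = √555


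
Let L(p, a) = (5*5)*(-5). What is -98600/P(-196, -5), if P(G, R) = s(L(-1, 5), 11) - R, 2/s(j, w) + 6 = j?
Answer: -12916600/653 ≈ -19780.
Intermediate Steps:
L(p, a) = -125 (L(p, a) = 25*(-5) = -125)
s(j, w) = 2/(-6 + j)
P(G, R) = -2/131 - R (P(G, R) = 2/(-6 - 125) - R = 2/(-131) - R = 2*(-1/131) - R = -2/131 - R)
-98600/P(-196, -5) = -98600/(-2/131 - 1*(-5)) = -98600/(-2/131 + 5) = -98600/653/131 = -98600*131/653 = -12916600/653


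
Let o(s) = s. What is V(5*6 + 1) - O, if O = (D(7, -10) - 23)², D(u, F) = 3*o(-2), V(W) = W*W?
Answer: 120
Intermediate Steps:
V(W) = W²
D(u, F) = -6 (D(u, F) = 3*(-2) = -6)
O = 841 (O = (-6 - 23)² = (-29)² = 841)
V(5*6 + 1) - O = (5*6 + 1)² - 1*841 = (30 + 1)² - 841 = 31² - 841 = 961 - 841 = 120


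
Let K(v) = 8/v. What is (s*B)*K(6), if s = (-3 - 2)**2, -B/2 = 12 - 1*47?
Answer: 7000/3 ≈ 2333.3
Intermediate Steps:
B = 70 (B = -2*(12 - 1*47) = -2*(12 - 47) = -2*(-35) = 70)
s = 25 (s = (-5)**2 = 25)
(s*B)*K(6) = (25*70)*(8/6) = 1750*(8*(1/6)) = 1750*(4/3) = 7000/3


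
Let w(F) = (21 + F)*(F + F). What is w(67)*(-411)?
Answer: -4846512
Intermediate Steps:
w(F) = 2*F*(21 + F) (w(F) = (21 + F)*(2*F) = 2*F*(21 + F))
w(67)*(-411) = (2*67*(21 + 67))*(-411) = (2*67*88)*(-411) = 11792*(-411) = -4846512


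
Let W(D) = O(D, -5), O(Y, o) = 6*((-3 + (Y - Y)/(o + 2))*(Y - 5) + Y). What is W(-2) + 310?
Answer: 424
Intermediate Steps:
O(Y, o) = 90 - 12*Y (O(Y, o) = 6*((-3 + 0/(2 + o))*(-5 + Y) + Y) = 6*((-3 + 0)*(-5 + Y) + Y) = 6*(-3*(-5 + Y) + Y) = 6*((15 - 3*Y) + Y) = 6*(15 - 2*Y) = 90 - 12*Y)
W(D) = 90 - 12*D
W(-2) + 310 = (90 - 12*(-2)) + 310 = (90 + 24) + 310 = 114 + 310 = 424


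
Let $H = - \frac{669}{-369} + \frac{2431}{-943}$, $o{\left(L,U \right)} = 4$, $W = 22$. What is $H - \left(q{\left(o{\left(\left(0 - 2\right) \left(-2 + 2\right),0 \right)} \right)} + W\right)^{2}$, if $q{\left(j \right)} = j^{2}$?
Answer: $- \frac{4087240}{2829} \approx -1444.8$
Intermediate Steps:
$H = - \frac{2164}{2829}$ ($H = \left(-669\right) \left(- \frac{1}{369}\right) + 2431 \left(- \frac{1}{943}\right) = \frac{223}{123} - \frac{2431}{943} = - \frac{2164}{2829} \approx -0.76493$)
$H - \left(q{\left(o{\left(\left(0 - 2\right) \left(-2 + 2\right),0 \right)} \right)} + W\right)^{2} = - \frac{2164}{2829} - \left(4^{2} + 22\right)^{2} = - \frac{2164}{2829} - \left(16 + 22\right)^{2} = - \frac{2164}{2829} - 38^{2} = - \frac{2164}{2829} - 1444 = - \frac{4087240}{2829}$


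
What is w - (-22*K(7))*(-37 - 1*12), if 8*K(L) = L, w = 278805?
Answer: 1111447/4 ≈ 2.7786e+5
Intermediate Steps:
K(L) = L/8
w - (-22*K(7))*(-37 - 1*12) = 278805 - (-11*7/4)*(-37 - 1*12) = 278805 - (-22*7/8)*(-37 - 12) = 278805 - (-77)*(-49)/4 = 278805 - 1*3773/4 = 278805 - 3773/4 = 1111447/4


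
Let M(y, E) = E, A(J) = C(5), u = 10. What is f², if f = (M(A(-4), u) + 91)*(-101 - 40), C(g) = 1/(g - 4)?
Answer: 202806081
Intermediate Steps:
C(g) = 1/(-4 + g)
A(J) = 1 (A(J) = 1/(-4 + 5) = 1/1 = 1)
f = -14241 (f = (10 + 91)*(-101 - 40) = 101*(-141) = -14241)
f² = (-14241)² = 202806081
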